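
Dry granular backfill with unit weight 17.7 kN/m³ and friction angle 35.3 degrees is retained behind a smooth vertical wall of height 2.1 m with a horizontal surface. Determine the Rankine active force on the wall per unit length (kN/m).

K_a = tan²(45° − φ/2) = 0.2675.
P_a = ½ K_a γ H² = 0.5 × 0.2675 × 17.7 × 2.1² = 10.44 kN/m.

10.4 kN/m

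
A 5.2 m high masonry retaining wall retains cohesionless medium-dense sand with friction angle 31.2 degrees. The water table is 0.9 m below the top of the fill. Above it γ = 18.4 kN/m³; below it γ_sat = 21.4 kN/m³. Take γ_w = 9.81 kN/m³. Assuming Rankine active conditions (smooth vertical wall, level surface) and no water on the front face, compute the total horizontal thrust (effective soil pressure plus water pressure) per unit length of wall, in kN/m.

K_a = tan²(45° − φ/2) = 0.3175.
γ' = 21.4 − 9.81 = 11.59 kN/m³. Depth below WT = 4.3 m.
σ'_h at WT = K_a γ d_w = 5.258 kPa; at base = 5.258 + K_a γ' × 4.3 = 21.08 kPa.
P₁ (0–0.9 m) = ½×5.258×0.9 = 2.366. P₂ (0.9–5.2 m) = ½(5.258+21.08)×4.3 = 56.63.
P_w = ½ γ_w h₂² = 0.5×9.81×4.3² = 90.69. Total = 2.366+56.63+90.69 = 149.7 kN/m.

150 kN/m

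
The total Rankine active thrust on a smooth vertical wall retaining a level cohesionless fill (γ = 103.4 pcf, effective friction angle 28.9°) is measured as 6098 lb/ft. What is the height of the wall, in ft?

K_a = 0.3484. P_a = ½ K_a γ H² ⇒ H = √(2P_a/(K_a γ)).
H = √(2×6098/(0.3484×103.4)) = 18.40 ft.

18.4 ft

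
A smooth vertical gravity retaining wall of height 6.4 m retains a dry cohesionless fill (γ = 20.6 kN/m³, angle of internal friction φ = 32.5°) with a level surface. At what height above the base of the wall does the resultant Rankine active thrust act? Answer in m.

2.13 m

K_a = 0.3010.
The pressure distribution is triangular, so the resultant acts at H/3 above the base = 6.4/3 = 2.133 m.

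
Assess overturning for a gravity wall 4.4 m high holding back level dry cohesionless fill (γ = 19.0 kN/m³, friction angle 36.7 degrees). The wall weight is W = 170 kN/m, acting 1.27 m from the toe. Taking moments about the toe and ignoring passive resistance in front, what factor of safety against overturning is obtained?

3.18

K_a = tan²(45° − 36.7°/2) = 0.2519.
P_a = ½K_aγH² = 0.5×0.2519×19.0×4.4² = 46.32 kN/m, acting at H/3 = 1.467 m above the base.
Overturning moment M_o = P_a × H/3 = 46.32 × 1.467 = 67.94.
Resisting moment M_r = W × 1.27 = 170 × 1.27 = 215.9.
FS_overturning = M_r/M_o = 215.9/67.94 = 3.178.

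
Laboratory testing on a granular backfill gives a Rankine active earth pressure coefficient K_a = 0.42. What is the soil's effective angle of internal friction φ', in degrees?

K_a = tan²(45° − φ/2) ⇒ 45° − φ/2 = arctan(√0.42) = 32.95°.
φ = 2(45° − 32.95°) = 24.11°.

24.1°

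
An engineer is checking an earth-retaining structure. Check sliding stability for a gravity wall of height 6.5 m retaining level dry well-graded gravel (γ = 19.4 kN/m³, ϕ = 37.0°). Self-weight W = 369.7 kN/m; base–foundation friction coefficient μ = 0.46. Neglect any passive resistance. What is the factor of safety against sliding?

K_a = tan²(45° − 37.0°/2) = 0.2486.
P_a = ½K_aγH² = 0.5×0.2486×19.4×6.5² = 101.9 kN/m, acting at H/3 = 2.167 m above the base.
FS_sliding = μW / P_a = 0.46×369.7 / 101.9 = 1.669.

1.67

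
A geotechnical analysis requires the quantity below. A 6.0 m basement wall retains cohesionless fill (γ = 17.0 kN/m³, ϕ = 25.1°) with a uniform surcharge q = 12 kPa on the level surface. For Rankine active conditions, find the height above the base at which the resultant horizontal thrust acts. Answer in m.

2.19 m

K_a = 0.4043.
Triangular part P₁ = ½K_aγH² = 123.7 at H/3 = 2.000 m; rectangular part P₂ = K_a q H = 29.11 at H/2 = 3.000 m.
ȳ = (P₁·2.000 + P₂·3.000)/(P₁+P₂) = 2.190 m.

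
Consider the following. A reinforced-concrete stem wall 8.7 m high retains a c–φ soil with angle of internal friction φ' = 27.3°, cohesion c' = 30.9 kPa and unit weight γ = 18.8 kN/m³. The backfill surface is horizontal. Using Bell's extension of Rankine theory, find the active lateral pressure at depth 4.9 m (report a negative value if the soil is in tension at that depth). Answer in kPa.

-3.46 kPa

K_a = (1 − sin φ)/(1 + sin φ) = 0.3711.
σ_a = K_a γ z − 2c√K_a = 0.3711×18.8×4.9 − 2×30.9×0.6092 = -3.460 kPa.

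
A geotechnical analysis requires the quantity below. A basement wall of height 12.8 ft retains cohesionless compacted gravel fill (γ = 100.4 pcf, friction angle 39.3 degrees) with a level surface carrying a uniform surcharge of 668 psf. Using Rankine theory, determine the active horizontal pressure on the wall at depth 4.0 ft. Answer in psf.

K_a = (1 − sin φ)/(1 + sin φ) = 0.2245.
σ_v = γz + q = 100.4 × 4.0 + 668 = 1070 psf.
σ_h = K_a σ_v = 0.2245 × 1070 = 240.1 psf.

240 psf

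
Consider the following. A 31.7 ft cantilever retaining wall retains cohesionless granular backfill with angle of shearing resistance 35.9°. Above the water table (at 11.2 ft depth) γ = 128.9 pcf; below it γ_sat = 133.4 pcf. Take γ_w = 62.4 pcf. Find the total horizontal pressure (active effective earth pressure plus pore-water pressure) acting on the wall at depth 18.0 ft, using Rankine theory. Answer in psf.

K_a = (1 − sin φ)/(1 + sin φ) = 0.2607.
γ' = 133.4 − 62.4 = 71.00 pcf.
Effective vertical stress at 18.0 ft: σ'_v = 128.9×11.2 + 71.00×6.80 = 1926 psf.
σ'_h = K_a σ'_v = 0.2607 × 1926 = 502.3 psf; u = γ_w × 6.80 = 424.3 psf.
Total σ_h = 502.3 + 424.3 = 926.6 psf.

927 psf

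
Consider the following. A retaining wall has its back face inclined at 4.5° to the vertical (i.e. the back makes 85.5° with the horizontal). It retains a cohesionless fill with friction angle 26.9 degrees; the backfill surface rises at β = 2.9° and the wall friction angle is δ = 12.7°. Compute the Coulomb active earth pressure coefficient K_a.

0.389

K_a = sin²(α+φ) / [sin²α · sin(α−δ) · (1 + √{sin(φ+δ)sin(φ−β) / (sin(α−δ)sin(α+β))})²].
With α = 85.5°, φ = 26.9°, δ = 12.7°, β = 2.9°: K_a = 0.3891.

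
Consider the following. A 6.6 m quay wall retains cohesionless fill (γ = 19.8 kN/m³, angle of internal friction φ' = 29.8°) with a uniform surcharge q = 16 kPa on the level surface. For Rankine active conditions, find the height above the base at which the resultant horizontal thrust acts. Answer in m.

K_a = 0.3360.
Triangular part P₁ = ½K_aγH² = 144.9 at H/3 = 2.200 m; rectangular part P₂ = K_a q H = 35.48 at H/2 = 3.300 m.
ȳ = (P₁·2.200 + P₂·3.300)/(P₁+P₂) = 2.416 m.

2.42 m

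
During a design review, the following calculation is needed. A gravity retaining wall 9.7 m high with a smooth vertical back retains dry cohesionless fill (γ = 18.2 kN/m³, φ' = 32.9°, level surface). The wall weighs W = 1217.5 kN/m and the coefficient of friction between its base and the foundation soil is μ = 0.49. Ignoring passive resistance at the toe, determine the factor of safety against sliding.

K_a = tan²(45° − 32.9°/2) = 0.2960.
P_a = ½K_aγH² = 0.5×0.2960×18.2×9.7² = 253.5 kN/m, acting at H/3 = 3.233 m above the base.
FS_sliding = μW / P_a = 0.49×1217.5 / 253.5 = 2.354.

2.35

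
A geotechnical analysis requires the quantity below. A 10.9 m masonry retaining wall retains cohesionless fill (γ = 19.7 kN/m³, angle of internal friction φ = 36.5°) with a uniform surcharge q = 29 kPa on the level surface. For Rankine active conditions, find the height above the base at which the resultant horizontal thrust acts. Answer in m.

K_a = 0.2541.
Triangular part P₁ = ½K_aγH² = 297.3 at H/3 = 3.633 m; rectangular part P₂ = K_a q H = 80.31 at H/2 = 5.450 m.
ȳ = (P₁·3.633 + P₂·5.450)/(P₁+P₂) = 4.020 m.

4.02 m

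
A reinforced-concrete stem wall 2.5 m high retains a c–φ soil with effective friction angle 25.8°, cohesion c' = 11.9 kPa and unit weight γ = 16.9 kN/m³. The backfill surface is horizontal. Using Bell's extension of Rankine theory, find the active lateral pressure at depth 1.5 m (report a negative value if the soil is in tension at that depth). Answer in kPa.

K_a = (1 − sin φ)/(1 + sin φ) = 0.3935.
σ_a = K_a γ z − 2c√K_a = 0.3935×16.9×1.5 − 2×11.9×0.6273 = -4.954 kPa.

-4.95 kPa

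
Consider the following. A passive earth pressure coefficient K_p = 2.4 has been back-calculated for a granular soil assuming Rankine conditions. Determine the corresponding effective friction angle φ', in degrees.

24.3°

K_p = (1+sin φ)/(1−sin φ) ⇒ sin φ = (K_p − 1)/(K_p + 1) = 0.4118.
φ = arcsin(0.4118) = 24.32°.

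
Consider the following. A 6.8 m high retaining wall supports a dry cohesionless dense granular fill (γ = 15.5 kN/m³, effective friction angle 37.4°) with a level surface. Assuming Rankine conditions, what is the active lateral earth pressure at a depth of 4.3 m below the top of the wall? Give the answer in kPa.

16.3 kPa

K_a = (1 − sin φ)/(1 + sin φ) = 0.2443.
σ_h = K_a γ z = 0.2443 × 15.5 × 4.3 = 16.28 kPa.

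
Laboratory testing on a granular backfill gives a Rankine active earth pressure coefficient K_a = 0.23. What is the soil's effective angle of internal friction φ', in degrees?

38.8°

K_a = tan²(45° − φ/2) ⇒ 45° − φ/2 = arctan(√0.23) = 25.62°.
φ = 2(45° − 25.62°) = 38.76°.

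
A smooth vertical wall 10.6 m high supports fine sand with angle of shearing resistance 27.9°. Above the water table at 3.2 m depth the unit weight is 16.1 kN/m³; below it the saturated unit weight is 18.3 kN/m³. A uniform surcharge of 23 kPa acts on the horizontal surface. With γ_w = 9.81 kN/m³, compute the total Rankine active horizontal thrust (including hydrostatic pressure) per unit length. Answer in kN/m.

609 kN/m

K_a = tan²(45° − φ/2) = 0.3625.
γ' = 18.3 − 9.81 = 8.490 kN/m³. h₂ = H − d_w = 7.4 m.
σ'_h: at surface K_a·q = 8.337; at WT K_a(q+γd_w) = 27.01; at base K_a(q+γd_w+γ'h₂) = 49.78 kPa.
P₁ = ½(8.337+27.01)×3.2 = 56.56; P₂ = ½(27.01+49.78)×7.4 = 284.1; P_w = ½γ_w h₂² = 268.6.
Total = 56.56+284.1+268.6 = 609.3 kN/m.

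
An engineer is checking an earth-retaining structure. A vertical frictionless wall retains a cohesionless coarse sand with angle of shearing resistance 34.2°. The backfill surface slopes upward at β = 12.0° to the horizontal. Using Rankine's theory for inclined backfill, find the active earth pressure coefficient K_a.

K_a = cos β · (cos β − √(cos²β − cos²φ)) / (cos β + √(cos²β − cos²φ)).
cos β = 0.9781, cos φ = 0.8271, √(cos²β − cos²φ) = 0.5222.
K_a = 0.9781 × (0.9781 − 0.5222)/(0.9781 + 0.5222) = 0.2972.

0.297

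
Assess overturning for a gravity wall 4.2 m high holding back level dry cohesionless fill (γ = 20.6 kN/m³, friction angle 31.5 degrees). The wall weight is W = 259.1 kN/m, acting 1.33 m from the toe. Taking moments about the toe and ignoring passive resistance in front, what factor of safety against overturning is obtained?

K_a = tan²(45° − 31.5°/2) = 0.3136.
P_a = ½K_aγH² = 0.5×0.3136×20.6×4.2² = 56.98 kN/m, acting at H/3 = 1.400 m above the base.
Overturning moment M_o = P_a × H/3 = 56.98 × 1.400 = 79.78.
Resisting moment M_r = W × 1.33 = 259.1 × 1.33 = 344.6.
FS_overturning = M_r/M_o = 344.6/79.78 = 4.320.

4.32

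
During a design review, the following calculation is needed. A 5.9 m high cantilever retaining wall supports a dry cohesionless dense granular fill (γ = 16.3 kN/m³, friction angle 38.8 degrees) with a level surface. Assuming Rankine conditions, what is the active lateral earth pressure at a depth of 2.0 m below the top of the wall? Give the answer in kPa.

K_a = (1 − sin φ)/(1 + sin φ) = 0.2296.
σ_h = K_a γ z = 0.2296 × 16.3 × 2.0 = 7.484 kPa.

7.48 kPa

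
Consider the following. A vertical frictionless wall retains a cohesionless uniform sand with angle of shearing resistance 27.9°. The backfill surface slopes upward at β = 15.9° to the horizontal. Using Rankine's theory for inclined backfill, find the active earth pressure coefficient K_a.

0.418

K_a = cos β · (cos β − √(cos²β − cos²φ)) / (cos β + √(cos²β − cos²φ)).
cos β = 0.9617, cos φ = 0.8838, √(cos²β − cos²φ) = 0.3793.
K_a = 0.9617 × (0.9617 − 0.3793)/(0.9617 + 0.3793) = 0.4177.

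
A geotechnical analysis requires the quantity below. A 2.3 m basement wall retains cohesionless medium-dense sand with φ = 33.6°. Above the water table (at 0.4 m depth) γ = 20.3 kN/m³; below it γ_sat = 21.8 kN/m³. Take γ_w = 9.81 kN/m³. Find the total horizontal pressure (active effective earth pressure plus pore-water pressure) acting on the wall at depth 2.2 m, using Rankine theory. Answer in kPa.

K_a = (1 − sin φ)/(1 + sin φ) = 0.2875.
γ' = 21.8 − 9.81 = 11.99 kN/m³.
Effective vertical stress at 2.2 m: σ'_v = 20.3×0.4 + 11.99×1.80 = 29.70 kPa.
σ'_h = K_a σ'_v = 0.2875 × 29.70 = 8.539 kPa; u = γ_w × 1.80 = 17.66 kPa.
Total σ_h = 8.539 + 17.66 = 26.20 kPa.

26.2 kPa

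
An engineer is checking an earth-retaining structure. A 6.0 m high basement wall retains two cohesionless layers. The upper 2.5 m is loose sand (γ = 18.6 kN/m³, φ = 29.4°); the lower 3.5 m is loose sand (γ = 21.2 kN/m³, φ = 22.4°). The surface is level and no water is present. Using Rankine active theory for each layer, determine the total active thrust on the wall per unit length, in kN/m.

151 kN/m

K_a1 = tan²(45°−29.4°/2) = 0.3415; K_a2 = tan²(45°−22.4°/2) = 0.4482.
Layer 1: σ at base = K_a1 γ₁ h₁ = 15.88 kPa; P₁ = ½×15.88×2.5 = 19.85.
Layer 2: σ_v at top = γ₁h₁ = 46.50; σ_h top = K_a2×46.50 = 20.84; σ_h base = K_a2×(46.50+21.2×3.5) = 54.09.
P₂ = ½(20.84+54.09)×3.5 = 131.1. Total P_a = 19.85+131.1 = 151.0 kN/m.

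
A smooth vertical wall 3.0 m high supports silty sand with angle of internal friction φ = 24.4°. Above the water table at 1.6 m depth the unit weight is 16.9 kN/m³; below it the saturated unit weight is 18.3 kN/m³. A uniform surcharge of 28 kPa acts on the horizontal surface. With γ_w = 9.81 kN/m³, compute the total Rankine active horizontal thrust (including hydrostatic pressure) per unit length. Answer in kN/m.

72.7 kN/m

K_a = tan²(45° − φ/2) = 0.4153.
γ' = 18.3 − 9.81 = 8.490 kN/m³. h₂ = H − d_w = 1.4 m.
σ'_h: at surface K_a·q = 11.63; at WT K_a(q+γd_w) = 22.86; at base K_a(q+γd_w+γ'h₂) = 27.80 kPa.
P₁ = ½(11.63+22.86)×1.6 = 27.59; P₂ = ½(22.86+27.80)×1.4 = 35.46; P_w = ½γ_w h₂² = 9.614.
Total = 27.59+35.46+9.614 = 72.66 kN/m.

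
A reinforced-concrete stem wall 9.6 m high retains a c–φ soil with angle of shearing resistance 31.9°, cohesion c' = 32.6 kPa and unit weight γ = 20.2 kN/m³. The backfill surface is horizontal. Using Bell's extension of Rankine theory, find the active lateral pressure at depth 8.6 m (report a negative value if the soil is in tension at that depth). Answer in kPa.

17.4 kPa

K_a = (1 − sin φ)/(1 + sin φ) = 0.3085.
σ_a = K_a γ z − 2c√K_a = 0.3085×20.2×8.6 − 2×32.6×0.5555 = 17.38 kPa.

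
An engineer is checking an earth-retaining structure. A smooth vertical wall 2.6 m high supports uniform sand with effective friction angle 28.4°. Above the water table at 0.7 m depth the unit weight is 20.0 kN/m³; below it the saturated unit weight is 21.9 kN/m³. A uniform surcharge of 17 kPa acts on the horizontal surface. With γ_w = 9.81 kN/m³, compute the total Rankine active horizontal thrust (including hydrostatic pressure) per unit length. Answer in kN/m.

52.4 kN/m

K_a = tan²(45° − φ/2) = 0.3554.
γ' = 21.9 − 9.81 = 12.09 kN/m³. h₂ = H − d_w = 1.9 m.
σ'_h: at surface K_a·q = 6.041; at WT K_a(q+γd_w) = 11.02; at base K_a(q+γd_w+γ'h₂) = 19.18 kPa.
P₁ = ½(6.041+11.02)×0.7 = 5.970; P₂ = ½(11.02+19.18)×1.9 = 28.69; P_w = ½γ_w h₂² = 17.71.
Total = 5.970+28.69+17.71 = 52.36 kN/m.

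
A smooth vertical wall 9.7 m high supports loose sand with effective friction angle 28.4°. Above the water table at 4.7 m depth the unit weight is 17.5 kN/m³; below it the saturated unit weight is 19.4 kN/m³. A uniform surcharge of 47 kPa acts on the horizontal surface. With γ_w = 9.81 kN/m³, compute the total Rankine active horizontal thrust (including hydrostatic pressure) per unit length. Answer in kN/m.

542 kN/m

K_a = tan²(45° − φ/2) = 0.3554.
γ' = 19.4 − 9.81 = 9.590 kN/m³. h₂ = H − d_w = 5.0 m.
σ'_h: at surface K_a·q = 16.70; at WT K_a(q+γd_w) = 45.93; at base K_a(q+γd_w+γ'h₂) = 62.97 kPa.
P₁ = ½(16.70+45.93)×4.7 = 147.2; P₂ = ½(45.93+62.97)×5.0 = 272.2; P_w = ½γ_w h₂² = 122.6.
Total = 147.2+272.2+122.6 = 542.1 kN/m.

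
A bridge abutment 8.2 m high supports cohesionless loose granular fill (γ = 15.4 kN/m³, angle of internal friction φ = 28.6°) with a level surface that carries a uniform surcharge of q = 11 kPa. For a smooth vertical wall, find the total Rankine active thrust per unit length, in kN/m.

K_a = tan²(45° − φ/2) = 0.3525.
Soil triangle: ½ K_a γ H² = 0.5×0.3525×15.4×8.2² = 182.5 kN/m.
Surcharge rectangle: K_a q H = 0.3525×11×8.2 = 31.80 kN/m.
Total = 182.5 + 31.80 = 214.3 kN/m.

214 kN/m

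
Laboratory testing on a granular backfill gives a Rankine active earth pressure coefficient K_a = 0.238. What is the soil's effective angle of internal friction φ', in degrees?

38.0°

K_a = tan²(45° − φ/2) ⇒ 45° − φ/2 = arctan(√0.238) = 26.01°.
φ = 2(45° − 26.01°) = 37.99°.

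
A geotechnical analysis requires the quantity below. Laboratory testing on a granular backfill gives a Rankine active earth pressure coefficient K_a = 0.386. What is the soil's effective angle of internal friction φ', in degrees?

K_a = tan²(45° − φ/2) ⇒ 45° − φ/2 = arctan(√0.386) = 31.85°.
φ = 2(45° − 31.85°) = 26.30°.

26.3°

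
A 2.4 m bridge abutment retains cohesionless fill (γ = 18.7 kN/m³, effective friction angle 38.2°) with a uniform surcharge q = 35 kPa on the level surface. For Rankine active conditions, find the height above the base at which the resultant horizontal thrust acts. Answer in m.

K_a = 0.2358.
Triangular part P₁ = ½K_aγH² = 12.70 at H/3 = 0.8000 m; rectangular part P₂ = K_a q H = 19.81 at H/2 = 1.200 m.
ȳ = (P₁·0.8000 + P₂·1.200)/(P₁+P₂) = 1.044 m.

1.04 m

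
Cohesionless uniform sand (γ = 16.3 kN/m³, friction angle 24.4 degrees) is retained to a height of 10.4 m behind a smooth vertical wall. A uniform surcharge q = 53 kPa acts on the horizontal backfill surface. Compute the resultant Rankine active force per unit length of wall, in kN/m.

K_a = tan²(45° − φ/2) = 0.4153.
Soil triangle: ½ K_a γ H² = 0.5×0.4153×16.3×10.4² = 366.1 kN/m.
Surcharge rectangle: K_a q H = 0.4153×53×10.4 = 228.9 kN/m.
Total = 366.1 + 228.9 = 595.0 kN/m.

595 kN/m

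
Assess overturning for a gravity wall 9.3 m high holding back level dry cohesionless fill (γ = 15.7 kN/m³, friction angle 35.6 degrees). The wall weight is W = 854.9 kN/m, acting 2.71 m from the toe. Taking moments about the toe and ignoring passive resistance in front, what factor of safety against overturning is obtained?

K_a = tan²(45° − 35.6°/2) = 0.2641.
P_a = ½K_aγH² = 0.5×0.2641×15.7×9.3² = 179.3 kN/m, acting at H/3 = 3.100 m above the base.
Overturning moment M_o = P_a × H/3 = 179.3 × 3.100 = 555.9.
Resisting moment M_r = W × 2.71 = 854.9 × 2.71 = 2317.
FS_overturning = M_r/M_o = 2317/555.9 = 4.168.

4.17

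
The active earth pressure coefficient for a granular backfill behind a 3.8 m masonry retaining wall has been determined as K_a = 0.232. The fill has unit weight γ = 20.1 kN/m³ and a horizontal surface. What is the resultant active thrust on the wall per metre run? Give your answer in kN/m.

33.7 kN/m

P = ½ K_a γ H² = 0.5 × 0.232 × 20.1 × 3.8² = 33.67 kN/m.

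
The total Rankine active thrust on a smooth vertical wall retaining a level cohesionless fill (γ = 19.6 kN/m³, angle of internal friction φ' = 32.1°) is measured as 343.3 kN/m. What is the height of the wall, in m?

10.7 m

K_a = 0.3060. P_a = ½ K_a γ H² ⇒ H = √(2P_a/(K_a γ)).
H = √(2×343.3/(0.3060×19.6)) = 10.70 m.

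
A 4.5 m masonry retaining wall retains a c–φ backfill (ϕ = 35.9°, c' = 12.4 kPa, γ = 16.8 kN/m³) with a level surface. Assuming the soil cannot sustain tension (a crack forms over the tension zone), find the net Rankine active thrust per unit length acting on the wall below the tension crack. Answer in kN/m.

5.67 kN/m

K_a = 0.2607; √K_a = 0.5106.
Tension-crack depth z_c = 2c/(γ√K_a) = 2×12.4/(16.8×0.5106) = 2.891 m.
σ_a at base = K_a γ H − 2c√K_a = 0.2607×16.8×4.5 − 2×12.4×0.5106 = 7.048 kPa.
P_a = ½ × 7.048 × (H − z_c) = 0.5×7.048×1.609 = 5.671 kN/m.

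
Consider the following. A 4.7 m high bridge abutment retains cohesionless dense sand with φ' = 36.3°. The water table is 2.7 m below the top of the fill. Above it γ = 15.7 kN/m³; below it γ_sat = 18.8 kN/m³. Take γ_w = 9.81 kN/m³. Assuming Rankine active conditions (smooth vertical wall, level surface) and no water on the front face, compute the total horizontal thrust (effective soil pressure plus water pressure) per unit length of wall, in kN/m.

60.6 kN/m

K_a = tan²(45° − φ/2) = 0.2563.
γ' = 18.8 − 9.81 = 8.990 kN/m³. Depth below WT = 2.0 m.
σ'_h at WT = K_a γ d_w = 10.86 kPa; at base = 10.86 + K_a γ' × 2.0 = 15.47 kPa.
P₁ (0–2.7 m) = ½×10.86×2.7 = 14.67. P₂ (2.7–4.7 m) = ½(10.86+15.47)×2.0 = 26.33.
P_w = ½ γ_w h₂² = 0.5×9.81×2.0² = 19.62. Total = 14.67+26.33+19.62 = 60.62 kN/m.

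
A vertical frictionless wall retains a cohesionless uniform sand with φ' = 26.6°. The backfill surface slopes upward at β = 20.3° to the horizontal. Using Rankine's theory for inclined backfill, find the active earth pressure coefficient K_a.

0.503

K_a = cos β · (cos β − √(cos²β − cos²φ)) / (cos β + √(cos²β − cos²φ)).
cos β = 0.9379, cos φ = 0.8942, √(cos²β − cos²φ) = 0.2831.
K_a = 0.9379 × (0.9379 − 0.2831)/(0.9379 + 0.2831) = 0.5030.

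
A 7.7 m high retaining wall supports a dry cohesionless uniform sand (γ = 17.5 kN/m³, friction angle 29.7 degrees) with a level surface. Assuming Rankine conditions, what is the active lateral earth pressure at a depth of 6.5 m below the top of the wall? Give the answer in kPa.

K_a = (1 − sin φ)/(1 + sin φ) = 0.3374.
σ_h = K_a γ z = 0.3374 × 17.5 × 6.5 = 38.38 kPa.

38.4 kPa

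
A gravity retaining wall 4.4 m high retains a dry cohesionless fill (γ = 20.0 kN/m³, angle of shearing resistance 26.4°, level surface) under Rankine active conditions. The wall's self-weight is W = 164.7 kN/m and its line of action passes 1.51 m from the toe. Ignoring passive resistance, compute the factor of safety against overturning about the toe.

2.28

K_a = tan²(45° − 26.4°/2) = 0.3844.
P_a = ½K_aγH² = 0.5×0.3844×20.0×4.4² = 74.43 kN/m, acting at H/3 = 1.467 m above the base.
Overturning moment M_o = P_a × H/3 = 74.43 × 1.467 = 109.2.
Resisting moment M_r = W × 1.51 = 164.7 × 1.51 = 248.7.
FS_overturning = M_r/M_o = 248.7/109.2 = 2.278.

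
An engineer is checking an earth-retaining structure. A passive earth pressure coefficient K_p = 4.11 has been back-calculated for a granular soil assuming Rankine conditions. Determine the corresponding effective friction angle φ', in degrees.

37.5°

K_p = (1+sin φ)/(1−sin φ) ⇒ sin φ = (K_p − 1)/(K_p + 1) = 0.6086.
φ = arcsin(0.6086) = 37.49°.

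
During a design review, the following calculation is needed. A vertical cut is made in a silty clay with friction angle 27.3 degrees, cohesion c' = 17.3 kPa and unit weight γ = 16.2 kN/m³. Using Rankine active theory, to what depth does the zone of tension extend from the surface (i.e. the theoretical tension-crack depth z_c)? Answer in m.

3.51 m

K_a = tan²(45° − 27.3°/2) = 0.3711; √K_a = 0.6092.
The active pressure is zero where K_a γ z = 2c√K_a, so z_c = 2c/(γ√K_a) = 2×17.3/(16.2×0.6092) = 3.506 m.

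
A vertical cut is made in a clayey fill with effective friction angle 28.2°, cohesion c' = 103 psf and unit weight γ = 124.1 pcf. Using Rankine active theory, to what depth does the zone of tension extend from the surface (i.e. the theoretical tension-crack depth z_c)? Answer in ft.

K_a = tan²(45° − 28.2°/2) = 0.3582; √K_a = 0.5985.
The active pressure is zero where K_a γ z = 2c√K_a, so z_c = 2c/(γ√K_a) = 2×103/(124.1×0.5985) = 2.774 ft.

2.77 ft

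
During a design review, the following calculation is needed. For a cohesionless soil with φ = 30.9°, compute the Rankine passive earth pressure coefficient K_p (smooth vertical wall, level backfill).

K_p = (1 + sin φ)/(1 − sin φ) = tan²(45° + 30.9°/2) = 3.111.

3.11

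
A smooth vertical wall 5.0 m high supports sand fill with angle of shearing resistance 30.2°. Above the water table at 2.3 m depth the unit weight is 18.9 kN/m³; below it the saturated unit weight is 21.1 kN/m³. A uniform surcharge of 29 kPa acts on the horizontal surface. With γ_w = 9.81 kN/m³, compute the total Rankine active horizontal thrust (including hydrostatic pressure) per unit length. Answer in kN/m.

K_a = tan²(45° − φ/2) = 0.3307.
γ' = 21.1 − 9.81 = 11.29 kN/m³. h₂ = H − d_w = 2.7 m.
σ'_h: at surface K_a·q = 9.589; at WT K_a(q+γd_w) = 23.96; at base K_a(q+γd_w+γ'h₂) = 34.04 kPa.
P₁ = ½(9.589+23.96)×2.3 = 38.58; P₂ = ½(23.96+34.04)×2.7 = 78.31; P_w = ½γ_w h₂² = 35.76.
Total = 38.58+78.31+35.76 = 152.6 kN/m.

153 kN/m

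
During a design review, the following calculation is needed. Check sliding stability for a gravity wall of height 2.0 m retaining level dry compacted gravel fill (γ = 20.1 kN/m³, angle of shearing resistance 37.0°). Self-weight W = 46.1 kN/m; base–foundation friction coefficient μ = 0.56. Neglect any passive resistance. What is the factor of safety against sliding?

K_a = tan²(45° − 37.0°/2) = 0.2486.
P_a = ½K_aγH² = 0.5×0.2486×20.1×2.0² = 9.993 kN/m, acting at H/3 = 0.6667 m above the base.
FS_sliding = μW / P_a = 0.56×46.1 / 9.993 = 2.583.

2.58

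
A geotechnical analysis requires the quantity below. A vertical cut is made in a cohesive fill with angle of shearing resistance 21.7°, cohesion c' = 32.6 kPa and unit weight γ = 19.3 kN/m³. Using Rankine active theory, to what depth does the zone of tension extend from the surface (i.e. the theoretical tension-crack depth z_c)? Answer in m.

4.98 m

K_a = tan²(45° − 21.7°/2) = 0.4601; √K_a = 0.6783.
The active pressure is zero where K_a γ z = 2c√K_a, so z_c = 2c/(γ√K_a) = 2×32.6/(19.3×0.6783) = 4.980 m.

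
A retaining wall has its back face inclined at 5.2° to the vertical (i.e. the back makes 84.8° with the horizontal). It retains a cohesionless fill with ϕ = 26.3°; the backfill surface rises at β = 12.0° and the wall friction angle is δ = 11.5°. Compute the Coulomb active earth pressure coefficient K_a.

K_a = sin²(α+φ) / [sin²α · sin(α−δ) · (1 + √{sin(φ+δ)sin(φ−β) / (sin(α−δ)sin(α+β))})²].
With α = 84.8°, φ = 26.3°, δ = 11.5°, β = 12.0°: K_a = 0.4682.

0.468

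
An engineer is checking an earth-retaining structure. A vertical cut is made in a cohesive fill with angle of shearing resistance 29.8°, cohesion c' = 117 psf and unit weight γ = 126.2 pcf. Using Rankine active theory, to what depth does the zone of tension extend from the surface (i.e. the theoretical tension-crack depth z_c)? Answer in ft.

K_a = tan²(45° − 29.8°/2) = 0.3360; √K_a = 0.5797.
The active pressure is zero where K_a γ z = 2c√K_a, so z_c = 2c/(γ√K_a) = 2×117/(126.2×0.5797) = 3.199 ft.

3.20 ft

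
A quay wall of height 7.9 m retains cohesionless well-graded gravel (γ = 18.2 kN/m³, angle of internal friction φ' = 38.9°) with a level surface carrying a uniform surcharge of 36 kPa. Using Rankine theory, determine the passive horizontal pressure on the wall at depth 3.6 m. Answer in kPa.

444 kPa

K_p = (1 + sin φ)/(1 − sin φ) = 4.376.
σ_v = γz + q = 18.2 × 3.6 + 36 = 101.5 kPa.
σ_h = K_p σ_v = 4.376 × 101.5 = 444.2 kPa.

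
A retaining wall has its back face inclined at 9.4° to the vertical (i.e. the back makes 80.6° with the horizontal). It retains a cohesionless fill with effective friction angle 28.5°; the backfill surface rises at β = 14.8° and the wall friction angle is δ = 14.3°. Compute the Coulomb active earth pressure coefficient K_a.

K_a = sin²(α+φ) / [sin²α · sin(α−δ) · (1 + √{sin(φ+δ)sin(φ−β) / (sin(α−δ)sin(α+β))})²].
With α = 80.6°, φ = 28.5°, δ = 14.3°, β = 14.8°: K_a = 0.4968.

0.497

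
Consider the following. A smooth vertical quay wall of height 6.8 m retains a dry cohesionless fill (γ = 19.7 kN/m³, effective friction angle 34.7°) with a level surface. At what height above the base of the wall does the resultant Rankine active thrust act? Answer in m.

2.27 m

K_a = 0.2745.
The pressure distribution is triangular, so the resultant acts at H/3 above the base = 6.8/3 = 2.267 m.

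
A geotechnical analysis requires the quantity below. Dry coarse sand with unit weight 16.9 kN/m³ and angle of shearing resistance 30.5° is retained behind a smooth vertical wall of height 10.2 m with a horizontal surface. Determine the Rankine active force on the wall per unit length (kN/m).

K_a = tan²(45° − φ/2) = 0.3267.
P_a = ½ K_a γ H² = 0.5 × 0.3267 × 16.9 × 10.2² = 287.2 kN/m.

287 kN/m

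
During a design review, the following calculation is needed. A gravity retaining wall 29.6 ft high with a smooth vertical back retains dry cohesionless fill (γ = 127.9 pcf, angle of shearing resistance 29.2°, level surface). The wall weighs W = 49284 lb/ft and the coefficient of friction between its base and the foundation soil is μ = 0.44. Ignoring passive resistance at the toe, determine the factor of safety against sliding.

1.12

K_a = tan²(45° − 29.2°/2) = 0.3442.
P_a = ½K_aγH² = 0.5×0.3442×127.9×29.6² = 19290 lb/ft, acting at H/3 = 9.867 ft above the base.
FS_sliding = μW / P_a = 0.44×49284 / 19290 = 1.124.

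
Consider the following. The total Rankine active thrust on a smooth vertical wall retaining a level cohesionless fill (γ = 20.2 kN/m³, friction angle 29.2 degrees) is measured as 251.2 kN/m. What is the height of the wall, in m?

K_a = 0.3442. P_a = ½ K_a γ H² ⇒ H = √(2P_a/(K_a γ)).
H = √(2×251.2/(0.3442×20.2)) = 8.500 m.

8.50 m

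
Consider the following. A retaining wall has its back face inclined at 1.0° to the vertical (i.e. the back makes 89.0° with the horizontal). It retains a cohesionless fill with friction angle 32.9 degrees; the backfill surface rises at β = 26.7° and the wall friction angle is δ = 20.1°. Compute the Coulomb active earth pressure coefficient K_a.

0.443

K_a = sin²(α+φ) / [sin²α · sin(α−δ) · (1 + √{sin(φ+δ)sin(φ−β) / (sin(α−δ)sin(α+β))})²].
With α = 89.0°, φ = 32.9°, δ = 20.1°, β = 26.7°: K_a = 0.4433.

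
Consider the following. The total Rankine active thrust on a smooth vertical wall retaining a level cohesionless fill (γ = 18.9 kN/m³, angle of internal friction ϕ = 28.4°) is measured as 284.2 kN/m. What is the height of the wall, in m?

K_a = 0.3554. P_a = ½ K_a γ H² ⇒ H = √(2P_a/(K_a γ)).
H = √(2×284.2/(0.3554×18.9)) = 9.199 m.

9.20 m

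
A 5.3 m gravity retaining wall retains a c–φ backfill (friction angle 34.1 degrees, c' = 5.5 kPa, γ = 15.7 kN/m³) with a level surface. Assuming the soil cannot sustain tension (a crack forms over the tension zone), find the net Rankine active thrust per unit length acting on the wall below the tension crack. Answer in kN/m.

K_a = 0.2815; √K_a = 0.5306.
Tension-crack depth z_c = 2c/(γ√K_a) = 2×5.5/(15.7×0.5306) = 1.320 m.
σ_a at base = K_a γ H − 2c√K_a = 0.2815×15.7×5.3 − 2×5.5×0.5306 = 17.59 kPa.
P_a = ½ × 17.59 × (H − z_c) = 0.5×17.59×3.980 = 35.00 kN/m.

35.0 kN/m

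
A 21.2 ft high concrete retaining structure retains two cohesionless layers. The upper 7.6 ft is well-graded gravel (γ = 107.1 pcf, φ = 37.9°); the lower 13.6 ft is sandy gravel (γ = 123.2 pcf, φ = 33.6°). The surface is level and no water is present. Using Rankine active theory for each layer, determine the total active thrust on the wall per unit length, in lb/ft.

K_a1 = tan²(45°−37.9°/2) = 0.2389; K_a2 = tan²(45°−33.6°/2) = 0.2875.
Layer 1: σ at base = K_a1 γ₁ h₁ = 194.5 psf; P₁ = ½×194.5×7.6 = 739.0.
Layer 2: σ_v at top = γ₁h₁ = 814.0; σ_h top = K_a2×814.0 = 234.0; σ_h base = K_a2×(814.0+123.2×13.6) = 715.7.
P₂ = ½(234.0+715.7)×13.6 = 6458. Total P_a = 739.0+6458 = 7197 lb/ft.

7200 lb/ft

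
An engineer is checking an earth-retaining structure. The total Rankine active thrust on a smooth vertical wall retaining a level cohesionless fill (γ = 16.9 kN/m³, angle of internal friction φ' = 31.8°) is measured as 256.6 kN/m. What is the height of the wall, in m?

K_a = 0.3098. P_a = ½ K_a γ H² ⇒ H = √(2P_a/(K_a γ)).
H = √(2×256.6/(0.3098×16.9)) = 9.901 m.

9.90 m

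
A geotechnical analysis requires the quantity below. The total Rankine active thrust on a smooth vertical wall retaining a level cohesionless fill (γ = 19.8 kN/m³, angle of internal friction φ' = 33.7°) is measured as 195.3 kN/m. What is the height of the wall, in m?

8.30 m

K_a = 0.2863. P_a = ½ K_a γ H² ⇒ H = √(2P_a/(K_a γ)).
H = √(2×195.3/(0.2863×19.8)) = 8.301 m.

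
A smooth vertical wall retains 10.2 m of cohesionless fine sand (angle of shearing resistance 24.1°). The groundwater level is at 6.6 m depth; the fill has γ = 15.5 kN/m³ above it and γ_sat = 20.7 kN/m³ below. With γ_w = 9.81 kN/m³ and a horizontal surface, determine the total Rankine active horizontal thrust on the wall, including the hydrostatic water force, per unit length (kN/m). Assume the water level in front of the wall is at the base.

K_a = tan²(45° − φ/2) = 0.4201.
γ' = 20.7 − 9.81 = 10.89 kN/m³. Depth below WT = 3.6 m.
σ'_h at WT = K_a γ d_w = 42.98 kPa; at base = 42.98 + K_a γ' × 3.6 = 59.45 kPa.
P₁ (0–6.6 m) = ½×42.98×6.6 = 141.8. P₂ (6.6–10.2 m) = ½(42.98+59.45)×3.6 = 184.4.
P_w = ½ γ_w h₂² = 0.5×9.81×3.6² = 63.57. Total = 141.8+184.4+63.57 = 389.8 kN/m.

390 kN/m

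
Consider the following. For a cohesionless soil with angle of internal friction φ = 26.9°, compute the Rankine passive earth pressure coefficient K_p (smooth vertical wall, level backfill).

K_p = (1 + sin φ)/(1 − sin φ) = tan²(45° + 26.9°/2) = 2.653.

2.65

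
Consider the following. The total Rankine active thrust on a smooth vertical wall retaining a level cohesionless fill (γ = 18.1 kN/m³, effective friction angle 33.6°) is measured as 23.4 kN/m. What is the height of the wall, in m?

3.00 m

K_a = 0.2875. P_a = ½ K_a γ H² ⇒ H = √(2P_a/(K_a γ)).
H = √(2×23.4/(0.2875×18.1)) = 2.999 m.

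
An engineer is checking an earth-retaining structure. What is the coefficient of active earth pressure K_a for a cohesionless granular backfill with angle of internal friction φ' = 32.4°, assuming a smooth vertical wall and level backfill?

0.302

K_a = tan²(45° − φ/2) = tan²(28.80°) = 0.3022.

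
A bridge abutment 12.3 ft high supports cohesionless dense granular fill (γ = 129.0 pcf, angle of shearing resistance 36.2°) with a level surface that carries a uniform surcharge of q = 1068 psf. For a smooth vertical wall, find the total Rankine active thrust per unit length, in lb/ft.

K_a = tan²(45° − φ/2) = 0.2574.
Soil triangle: ½ K_a γ H² = 0.5×0.2574×129.0×12.3² = 2512 lb/ft.
Surcharge rectangle: K_a q H = 0.2574×1068×12.3 = 3381 lb/ft.
Total = 2512 + 3381 = 5893 lb/ft.

5890 lb/ft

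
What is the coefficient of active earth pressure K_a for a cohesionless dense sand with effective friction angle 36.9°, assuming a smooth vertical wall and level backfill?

0.250

K_a = tan²(45° − φ/2) = tan²(26.55°) = 0.2497.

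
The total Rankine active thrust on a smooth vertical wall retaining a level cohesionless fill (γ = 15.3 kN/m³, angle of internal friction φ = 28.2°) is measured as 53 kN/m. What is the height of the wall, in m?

4.40 m

K_a = 0.3582. P_a = ½ K_a γ H² ⇒ H = √(2P_a/(K_a γ)).
H = √(2×53/(0.3582×15.3)) = 4.398 m.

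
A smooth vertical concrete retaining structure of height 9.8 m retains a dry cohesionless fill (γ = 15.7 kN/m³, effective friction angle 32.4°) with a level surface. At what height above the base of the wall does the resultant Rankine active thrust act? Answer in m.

3.27 m

K_a = 0.3022.
The pressure distribution is triangular, so the resultant acts at H/3 above the base = 9.8/3 = 3.267 m.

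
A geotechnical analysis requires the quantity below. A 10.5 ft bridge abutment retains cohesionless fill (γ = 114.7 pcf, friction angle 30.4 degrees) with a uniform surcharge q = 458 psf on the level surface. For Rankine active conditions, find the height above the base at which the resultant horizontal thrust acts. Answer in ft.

4.26 ft

K_a = 0.3280.
Triangular part P₁ = ½K_aγH² = 2074 at H/3 = 3.500 ft; rectangular part P₂ = K_a q H = 1577 at H/2 = 5.250 ft.
ȳ = (P₁·3.500 + P₂·5.250)/(P₁+P₂) = 4.256 ft.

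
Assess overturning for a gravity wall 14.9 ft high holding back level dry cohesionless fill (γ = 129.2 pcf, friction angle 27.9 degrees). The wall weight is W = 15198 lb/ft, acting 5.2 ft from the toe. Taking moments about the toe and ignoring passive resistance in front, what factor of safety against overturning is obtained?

3.06

K_a = tan²(45° − 27.9°/2) = 0.3625.
P_a = ½K_aγH² = 0.5×0.3625×129.2×14.9² = 5198 lb/ft, acting at H/3 = 4.967 ft above the base.
Overturning moment M_o = P_a × H/3 = 5198 × 4.967 = 25820.
Resisting moment M_r = W × 5.2 = 15198 × 5.2 = 79030.
FS_overturning = M_r/M_o = 79030/25820 = 3.061.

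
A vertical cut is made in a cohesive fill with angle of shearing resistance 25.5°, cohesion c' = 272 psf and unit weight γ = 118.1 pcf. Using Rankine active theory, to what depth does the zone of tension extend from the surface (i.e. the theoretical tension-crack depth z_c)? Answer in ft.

7.30 ft

K_a = tan²(45° − 25.5°/2) = 0.3981; √K_a = 0.6310.
The active pressure is zero where K_a γ z = 2c√K_a, so z_c = 2c/(γ√K_a) = 2×272/(118.1×0.6310) = 7.300 ft.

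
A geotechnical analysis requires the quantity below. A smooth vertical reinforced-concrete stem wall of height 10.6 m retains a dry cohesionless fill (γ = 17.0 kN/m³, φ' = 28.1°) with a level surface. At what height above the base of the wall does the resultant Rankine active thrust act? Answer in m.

3.53 m

K_a = 0.3596.
The pressure distribution is triangular, so the resultant acts at H/3 above the base = 10.6/3 = 3.533 m.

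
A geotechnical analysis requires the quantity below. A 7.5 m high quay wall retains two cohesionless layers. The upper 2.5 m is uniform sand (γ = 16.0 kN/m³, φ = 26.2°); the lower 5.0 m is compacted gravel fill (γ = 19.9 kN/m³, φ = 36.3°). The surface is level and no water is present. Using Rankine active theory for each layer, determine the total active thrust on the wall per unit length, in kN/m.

K_a1 = tan²(45°−26.2°/2) = 0.3874; K_a2 = tan²(45°−36.3°/2) = 0.2563.
Layer 1: σ at base = K_a1 γ₁ h₁ = 15.50 kPa; P₁ = ½×15.50×2.5 = 19.37.
Layer 2: σ_v at top = γ₁h₁ = 40.00; σ_h top = K_a2×40.00 = 10.25; σ_h base = K_a2×(40.00+19.9×5.0) = 35.75.
P₂ = ½(10.25+35.75)×5.0 = 115.0. Total P_a = 19.37+115.0 = 134.4 kN/m.

134 kN/m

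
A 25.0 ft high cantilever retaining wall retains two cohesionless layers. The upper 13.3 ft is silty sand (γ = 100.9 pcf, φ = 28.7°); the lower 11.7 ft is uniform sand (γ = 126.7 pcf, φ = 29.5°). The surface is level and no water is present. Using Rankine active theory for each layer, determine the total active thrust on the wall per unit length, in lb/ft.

K_a1 = tan²(45°−28.7°/2) = 0.3511; K_a2 = tan²(45°−29.5°/2) = 0.3401.
Layer 1: σ at base = K_a1 γ₁ h₁ = 471.2 psf; P₁ = ½×471.2×13.3 = 3134.
Layer 2: σ_v at top = γ₁h₁ = 1342; σ_h top = K_a2×1342 = 456.4; σ_h base = K_a2×(1342+126.7×11.7) = 960.6.
P₂ = ½(456.4+960.6)×11.7 = 8289. Total P_a = 3134+8289 = 11420 lb/ft.

11400 lb/ft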